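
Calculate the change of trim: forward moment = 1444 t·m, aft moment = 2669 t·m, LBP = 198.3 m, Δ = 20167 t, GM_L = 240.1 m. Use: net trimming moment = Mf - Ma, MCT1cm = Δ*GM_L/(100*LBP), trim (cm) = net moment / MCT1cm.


Formula: net trimming moment = Mf - Ma; MCT1cm = Δ*GM_L/(100*LBP); trim = net moment / MCT1cm
Step 1 — net trimming moment = 1444 - 2669 = -1225 t·m
Step 2 — MCT1cm = 20167 * 240.1 / (100 * 198.3) = 244.1804 t·m/cm
Step 3 — trim = -1225 / 244.1804 ≈ -5.0168 cm (5 s.f.)

-5.0168 cm


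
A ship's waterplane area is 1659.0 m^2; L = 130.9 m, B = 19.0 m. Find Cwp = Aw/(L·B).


Formula: Cwp = Aw / (L * B)
Step 1 — L * B = 130.9 * 19.0 = 2487.1 m^2
Step 2 — Cwp = 1659.0 / 2487.1 ≈ 0.66704 (5 s.f.)

0.66704


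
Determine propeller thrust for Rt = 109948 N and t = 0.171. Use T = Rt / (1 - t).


Formula: T = Rt / (1 - t)
Step 1 — (1 - t) = 1 - 0.171 = 0.829
Step 2 — T = 109948 / 0.829 ≈ 132630 N (5 s.f.)

132630 N


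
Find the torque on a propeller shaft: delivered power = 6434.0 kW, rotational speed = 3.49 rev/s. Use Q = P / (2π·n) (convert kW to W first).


Formula: Q = P_W / (2 * pi * n)
Step 1 — P_W = 6434.0 kW * 1000 = 6434000.0 W
Step 2 — 2 * pi * n = 2 * pi * 3.49 = 21.928317
Step 3 — Q = 6434000.0 / 21.928317 ≈ 293410 N·m (5 s.f.)

293410 N·m


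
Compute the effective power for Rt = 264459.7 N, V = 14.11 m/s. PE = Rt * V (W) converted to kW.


Formula: PE = Rt * V / 1000 (kW)
Step 1 — PE (W) = 264459.7 * 14.11 = 3731526.367 W
Step 2 — PE (kW) = 3731526.367 / 1000 ≈ 3731.5 kW (5 s.f.)

3731.5 kW


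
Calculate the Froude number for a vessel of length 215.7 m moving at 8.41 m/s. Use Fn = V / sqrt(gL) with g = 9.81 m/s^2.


Formula: Fn = V / sqrt(g * L)
Step 1 — g * L = 9.81 * 215.7 = 2116.017
Step 2 — sqrt(g * L) = sqrt(2116.017) = 46.000185
Step 3 — Fn = 8.41 / 46.000185 ≈ 0.18283 (5 s.f.)

0.18283


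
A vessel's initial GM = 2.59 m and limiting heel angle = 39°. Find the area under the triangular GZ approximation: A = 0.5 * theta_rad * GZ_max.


Formula: GZ_max = GM * sin(theta); Area = 0.5 * theta_rad * GZ_max
Step 1 — GZ_max = 2.59 * sin(39°) = 2.59 * 0.62932 = 1.629939 m
Step 2 — theta_rad = 39 * pi/180 = 0.680678 rad
Step 3 — Area = 0.5 * 0.680678 * 1.629939 ≈ 0.55473 m·rad (5 s.f.)

0.55473 m·rad


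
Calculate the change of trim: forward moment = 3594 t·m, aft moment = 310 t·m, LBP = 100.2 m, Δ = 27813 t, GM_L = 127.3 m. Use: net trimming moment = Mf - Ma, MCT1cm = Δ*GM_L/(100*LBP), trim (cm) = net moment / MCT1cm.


Formula: net trimming moment = Mf - Ma; MCT1cm = Δ*GM_L/(100*LBP); trim = net moment / MCT1cm
Step 1 — net trimming moment = 3594 - 310 = 3284 t·m
Step 2 — MCT1cm = 27813 * 127.3 / (100 * 100.2) = 353.3528 t·m/cm
Step 3 — trim = 3284 / 353.3528 ≈ 9.2938 cm (5 s.f.)

9.2938 cm


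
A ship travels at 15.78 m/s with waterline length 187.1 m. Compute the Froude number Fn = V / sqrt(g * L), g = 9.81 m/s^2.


Formula: Fn = V / sqrt(g * L)
Step 1 — g * L = 9.81 * 187.1 = 1835.451
Step 2 — sqrt(g * L) = sqrt(1835.451) = 42.842164
Step 3 — Fn = 15.78 / 42.842164 ≈ 0.36833 (5 s.f.)

0.36833


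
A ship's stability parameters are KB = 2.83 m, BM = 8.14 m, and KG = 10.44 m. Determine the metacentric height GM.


Formula: GM = KB + BM - KG
Step 1 — KM = KB + BM = 2.83 + 8.14 = 10.97 m
Step 2 — GM = KM - KG = 10.97 - 10.44 = 0.53 m

0.53 m


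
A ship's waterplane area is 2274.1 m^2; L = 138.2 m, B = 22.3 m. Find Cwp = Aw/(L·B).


Formula: Cwp = Aw / (L * B)
Step 1 — L * B = 138.2 * 22.3 = 3081.86 m^2
Step 2 — Cwp = 2274.1 / 3081.86 ≈ 0.73790 (5 s.f.)

0.73790


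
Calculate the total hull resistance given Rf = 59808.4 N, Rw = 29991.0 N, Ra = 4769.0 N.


Formula: Rt = Rf + Rw + Ra
Substituting: Rt = 59808.4 + 29991.0 + 4769.0
Result: Rt = 94568.4 N

94568.4 N


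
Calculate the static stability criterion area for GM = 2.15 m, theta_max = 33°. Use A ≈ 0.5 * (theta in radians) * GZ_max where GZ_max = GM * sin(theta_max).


Formula: GZ_max = GM * sin(theta); Area = 0.5 * theta_rad * GZ_max
Step 1 — GZ_max = 2.15 * sin(33°) = 2.15 * 0.544639 = 1.170974 m
Step 2 — theta_rad = 33 * pi/180 = 0.575959 rad
Step 3 — Area = 0.5 * 0.575959 * 1.170974 ≈ 0.33722 m·rad (5 s.f.)

0.33722 m·rad


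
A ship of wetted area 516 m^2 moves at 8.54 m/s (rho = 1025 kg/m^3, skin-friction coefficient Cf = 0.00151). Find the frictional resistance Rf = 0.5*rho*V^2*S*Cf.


Formula: Rf = 0.5 * rho * V^2 * S * Cf
Step 1 — V^2 = 8.54^2 = 72.9316
Step 2 — 0.5 * rho * V^2 = 0.5 * 1025 * 72.9316 = 37377.445
Step 3 — Rf = 37377.445 * 516 * 0.00151 ≈ 29123 N (5 s.f.)

29123 N


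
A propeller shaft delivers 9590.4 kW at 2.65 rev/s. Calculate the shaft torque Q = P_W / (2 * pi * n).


Formula: Q = P_W / (2 * pi * n)
Step 1 — P_W = 9590.4 kW * 1000 = 9590400.0 W
Step 2 — 2 * pi * n = 2 * pi * 2.65 = 16.650441
Step 3 — Q = 9590400.0 / 16.650441 ≈ 575980 N·m (5 s.f.)

575980 N·m


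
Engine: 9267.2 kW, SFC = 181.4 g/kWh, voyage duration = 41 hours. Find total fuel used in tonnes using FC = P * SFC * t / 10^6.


Formula: FC (tonnes) = P * SFC * t / 1,000,000
Step 1 — P * SFC * t = 9267.2 * 181.4 * 41 = 68923873.28 g
Step 2 — FC (tonnes) = 68923873.28 / 1,000,000 ≈ 68.924 tonnes (5 s.f.)

68.924 tonnes


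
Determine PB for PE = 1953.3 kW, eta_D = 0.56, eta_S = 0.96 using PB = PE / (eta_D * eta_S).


Formula: PB = PE / (eta_D * eta_S)
Step 1 — combined efficiency = eta_D * eta_S = 0.56 * 0.96 = 0.5376
Step 2 — PB = 1953.3 / 0.5376 ≈ 3633.4 kW (5 s.f.)

3633.4 kW


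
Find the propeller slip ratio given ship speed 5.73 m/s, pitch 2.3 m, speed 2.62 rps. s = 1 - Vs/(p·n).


Formula: s = 1 - Vs / (p * n)
Step 1 — p * n = 2.3 * 2.62 = 6.026
Step 2 — Vs / (p*n) = 5.73 / 6.026 = 0.95088 (6 d.p.)
Step 3 — s = 1 - 0.95088 = 0.04912

0.04912


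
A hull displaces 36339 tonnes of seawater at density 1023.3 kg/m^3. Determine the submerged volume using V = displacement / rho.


Formula: V = mass / rho
Step 1 — convert tonnes to kg: 36339 t * 1000 = 36339000 kg
Step 2 — V = 36339000 / 1023.3 ≈ 35512 m^3 (5 s.f.)

35512 m^3


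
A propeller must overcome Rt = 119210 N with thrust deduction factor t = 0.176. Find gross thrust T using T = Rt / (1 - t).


Formula: T = Rt / (1 - t)
Step 1 — (1 - t) = 1 - 0.176 = 0.824
Step 2 — T = 119210 / 0.824 ≈ 144670 N (5 s.f.)

144670 N


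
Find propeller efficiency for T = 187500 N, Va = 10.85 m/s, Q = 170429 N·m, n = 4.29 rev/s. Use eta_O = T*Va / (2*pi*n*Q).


Formula: eta = T * Va / (2 * pi * n * Q)
Step 1 — numerator = T * Va = 187500 * 10.85 = 2034375.0
Step 2 — 2 * pi * n = 2 * pi * 4.29 = 26.954865
Step 3 — denominator = 26.954865 * 170429 = 4593890.69
Step 4 — eta = 2034375.0 / 4593890.69 ≈ 0.44284 (5 s.f.)

0.44284


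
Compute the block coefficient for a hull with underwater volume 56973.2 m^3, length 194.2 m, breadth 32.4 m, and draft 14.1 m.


Formula: Cb = V / (L * B * T)
Step 1 — L * B * T = 194.2 * 32.4 * 14.1 = 88718.328 m^3
Step 2 — Cb = 56973.2 / 88718.328 ≈ 0.64218 (5 s.f.)

0.64218


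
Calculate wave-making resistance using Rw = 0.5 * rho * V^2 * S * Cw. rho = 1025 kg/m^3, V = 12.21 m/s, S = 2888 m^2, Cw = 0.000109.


Formula: Rw = 0.5 * rho * V^2 * S * Cw
Step 1 — V^2 = 12.21^2 = 149.0841
Step 2 — 0.5 * rho * V^2 = 0.5 * 1025 * 149.0841 = 76405.60125
Step 3 — Rw = 76405.60125 * 2888 * 0.000109 ≈ 24052 N (5 s.f.)

24052 N


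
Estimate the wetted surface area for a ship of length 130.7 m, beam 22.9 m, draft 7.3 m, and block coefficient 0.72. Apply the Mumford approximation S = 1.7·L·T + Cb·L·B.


Formula: S = 1.7*L*T + V/T with V = Cb*L*B*T, i.e. S = L * (1.7*T + Cb*B)
Step 1 — 1.7*T = 1.7 * 7.3 = 12.41 m
Step 2 — Cb*B = 0.72 * 22.9 = 16.488 m
Step 3 — 1.7*T + Cb*B = 12.41 + 16.488 = 28.898 m
Step 4 — S = 130.7 * 28.898 ≈ 3777.0 m^2 (5 s.f.)

3777.0 m^2


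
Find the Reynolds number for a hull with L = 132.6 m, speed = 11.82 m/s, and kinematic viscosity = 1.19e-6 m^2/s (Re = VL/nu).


Formula: Re = V * L / nu
Step 1 — V * L = 11.82 * 132.6 = 1567.332 m^2/s
Step 2 — Re = 1567.332 / 1.19e-6 = 1.32e+09

1.32e+09


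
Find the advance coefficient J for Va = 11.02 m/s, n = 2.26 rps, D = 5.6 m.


Formula: J = Va / (n * D)
Step 1 — n * D = 2.26 * 5.6 = 12.656
Step 2 — J = 11.02 / 12.656 ≈ 0.87073 (5 s.f.)

0.87073


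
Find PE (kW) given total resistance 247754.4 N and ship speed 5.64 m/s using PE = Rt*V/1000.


Formula: PE = Rt * V / 1000 (kW)
Step 1 — PE (W) = 247754.4 * 5.64 = 1397334.816 W
Step 2 — PE (kW) = 1397334.816 / 1000 ≈ 1397.3 kW (5 s.f.)

1397.3 kW


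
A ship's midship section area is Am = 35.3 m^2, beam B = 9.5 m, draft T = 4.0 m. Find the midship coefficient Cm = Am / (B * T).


Formula: Cm = Am / (B * T)
Step 1 — B * T = 9.5 * 4.0 = 38.0 m^2
Step 2 — Cm = 35.3 / 38.0 ≈ 0.92895 (5 s.f.)

0.92895


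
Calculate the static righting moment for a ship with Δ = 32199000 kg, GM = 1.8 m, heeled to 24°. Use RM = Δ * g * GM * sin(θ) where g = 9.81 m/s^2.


Formula: GZ = GM * sin(theta); RM = disp * g * GZ
Step 1 — GZ = 1.8 * sin(24°) = 1.8 * 0.406737 = 0.732127 m
Step 2 — RM = 32199000 * 9.81 * 0.732127 ≈ 231260000 N·m (5 s.f.)

231260000 N·m


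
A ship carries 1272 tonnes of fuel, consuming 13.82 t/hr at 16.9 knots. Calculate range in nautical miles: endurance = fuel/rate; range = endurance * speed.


Formula: endurance = fuel / rate; range = endurance * speed
Step 1 — endurance = 1272 / 13.82 = 92.0405 hours
Step 2 — range = 92.0405 * 16.9 ≈ 1555.5 nautical miles (5 s.f.)

1555.5 NM


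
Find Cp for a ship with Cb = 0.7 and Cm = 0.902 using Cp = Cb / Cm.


Formula: Cp = Cb / Cm
Substituting: Cp = 0.7 / 0.902
Result: Cp ≈ 0.77605 (5 s.f.)

0.77605


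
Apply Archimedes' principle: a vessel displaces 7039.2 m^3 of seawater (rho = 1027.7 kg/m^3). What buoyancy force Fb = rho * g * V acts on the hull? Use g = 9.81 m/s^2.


Formula: Fb = rho * g * V
Substituting: Fb = 1027.7 * 9.81 * 7039.2
Intermediate: 1027.7 * 9.81 = 10081.737
Result: Fb = 10081.737 * 7039.2 ≈ 70967000 N (5 s.f.)

70967000 N


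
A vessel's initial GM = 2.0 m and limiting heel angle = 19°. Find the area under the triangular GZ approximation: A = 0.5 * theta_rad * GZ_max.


Formula: GZ_max = GM * sin(theta); Area = 0.5 * theta_rad * GZ_max
Step 1 — GZ_max = 2.0 * sin(19°) = 2.0 * 0.325568 = 0.651136 m
Step 2 — theta_rad = 19 * pi/180 = 0.331613 rad
Step 3 — Area = 0.5 * 0.331613 * 0.651136 ≈ 0.10796 m·rad (5 s.f.)

0.10796 m·rad


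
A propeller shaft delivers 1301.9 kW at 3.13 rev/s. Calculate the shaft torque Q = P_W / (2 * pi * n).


Formula: Q = P_W / (2 * pi * n)
Step 1 — P_W = 1301.9 kW * 1000 = 1301900.0 W
Step 2 — 2 * pi * n = 2 * pi * 3.13 = 19.66637
Step 3 — Q = 1301900.0 / 19.66637 ≈ 66199 N·m (5 s.f.)

66199 N·m


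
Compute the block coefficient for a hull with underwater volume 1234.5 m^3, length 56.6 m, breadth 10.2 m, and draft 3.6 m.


Formula: Cb = V / (L * B * T)
Step 1 — L * B * T = 56.6 * 10.2 * 3.6 = 2078.352 m^3
Step 2 — Cb = 1234.5 / 2078.352 ≈ 0.59398 (5 s.f.)

0.59398


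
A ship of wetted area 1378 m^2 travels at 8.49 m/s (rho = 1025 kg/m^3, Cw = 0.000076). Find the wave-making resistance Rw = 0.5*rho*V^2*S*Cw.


Formula: Rw = 0.5 * rho * V^2 * S * Cw
Step 1 — V^2 = 8.49^2 = 72.0801
Step 2 — 0.5 * rho * V^2 = 0.5 * 1025 * 72.0801 = 36941.05125
Step 3 — Rw = 36941.05125 * 1378 * 0.000076 ≈ 3868.8 N (5 s.f.)

3868.8 N


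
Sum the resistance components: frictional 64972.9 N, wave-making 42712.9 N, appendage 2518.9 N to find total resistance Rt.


Formula: Rt = Rf + Rw + Ra
Substituting: Rt = 64972.9 + 42712.9 + 2518.9
Result: Rt = 110204.7 N

110204.7 N


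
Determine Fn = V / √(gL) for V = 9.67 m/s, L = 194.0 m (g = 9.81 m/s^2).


Formula: Fn = V / sqrt(g * L)
Step 1 — g * L = 9.81 * 194.0 = 1903.14
Step 2 — sqrt(g * L) = sqrt(1903.14) = 43.624993
Step 3 — Fn = 9.67 / 43.624993 ≈ 0.22166 (5 s.f.)

0.22166


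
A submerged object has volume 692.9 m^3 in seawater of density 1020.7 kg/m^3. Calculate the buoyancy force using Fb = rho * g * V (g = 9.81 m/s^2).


Formula: Fb = rho * g * V
Substituting: Fb = 1020.7 * 9.81 * 692.9
Intermediate: 1020.7 * 9.81 = 10013.067
Result: Fb = 10013.067 * 692.9 ≈ 6938100 N (5 s.f.)

6938100 N


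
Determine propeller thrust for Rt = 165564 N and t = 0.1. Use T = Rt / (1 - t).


Formula: T = Rt / (1 - t)
Step 1 — (1 - t) = 1 - 0.1 = 0.9
Step 2 — T = 165564 / 0.9 ≈ 183960 N (5 s.f.)

183960 N


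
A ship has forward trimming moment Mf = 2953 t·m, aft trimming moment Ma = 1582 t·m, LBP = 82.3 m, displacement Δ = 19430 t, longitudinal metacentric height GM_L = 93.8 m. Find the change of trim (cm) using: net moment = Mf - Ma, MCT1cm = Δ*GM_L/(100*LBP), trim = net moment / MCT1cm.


Formula: net trimming moment = Mf - Ma; MCT1cm = Δ*GM_L/(100*LBP); trim = net moment / MCT1cm
Step 1 — net trimming moment = 2953 - 1582 = 1371 t·m
Step 2 — MCT1cm = 19430 * 93.8 / (100 * 82.3) = 221.4501 t·m/cm
Step 3 — trim = 1371 / 221.4501 ≈ 6.1910 cm (5 s.f.)

6.1910 cm


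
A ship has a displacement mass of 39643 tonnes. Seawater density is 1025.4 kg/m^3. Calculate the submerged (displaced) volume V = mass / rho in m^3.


Formula: V = mass / rho
Step 1 — convert tonnes to kg: 39643 t * 1000 = 39643000 kg
Step 2 — V = 39643000 / 1025.4 ≈ 38661 m^3 (5 s.f.)

38661 m^3


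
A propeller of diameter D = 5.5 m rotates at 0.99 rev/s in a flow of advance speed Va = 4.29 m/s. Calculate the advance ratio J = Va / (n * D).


Formula: J = Va / (n * D)
Step 1 — n * D = 0.99 * 5.5 = 5.445
Step 2 — J = 4.29 / 5.445 ≈ 0.78788 (5 s.f.)

0.78788


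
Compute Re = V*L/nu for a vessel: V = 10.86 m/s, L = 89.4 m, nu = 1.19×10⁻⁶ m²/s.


Formula: Re = V * L / nu
Step 1 — V * L = 10.86 * 89.4 = 970.884 m^2/s
Step 2 — Re = 970.884 / 1.19e-6 = 8.16e+08

8.16e+08


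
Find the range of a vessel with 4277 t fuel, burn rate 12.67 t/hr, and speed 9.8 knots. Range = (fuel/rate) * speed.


Formula: endurance = fuel / rate; range = endurance * speed
Step 1 — endurance = 4277 / 12.67 = 337.5691 hours
Step 2 — range = 337.5691 * 9.8 ≈ 3308.2 nautical miles (5 s.f.)

3308.2 NM


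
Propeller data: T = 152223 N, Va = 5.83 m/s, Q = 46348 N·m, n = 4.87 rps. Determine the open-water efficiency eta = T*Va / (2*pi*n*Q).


Formula: eta = T * Va / (2 * pi * n * Q)
Step 1 — numerator = T * Va = 152223 * 5.83 = 887460.09
Step 2 — 2 * pi * n = 2 * pi * 4.87 = 30.599112
Step 3 — denominator = 30.599112 * 46348 = 1418207.64
Step 4 — eta = 887460.09 / 1418207.64 ≈ 0.62576 (5 s.f.)

0.62576


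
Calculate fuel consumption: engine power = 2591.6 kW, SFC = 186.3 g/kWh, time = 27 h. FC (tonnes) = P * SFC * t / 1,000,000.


Formula: FC (tonnes) = P * SFC * t / 1,000,000
Step 1 — P * SFC * t = 2591.6 * 186.3 * 27 = 13036007.16 g
Step 2 — FC (tonnes) = 13036007.16 / 1,000,000 ≈ 13.036 tonnes (5 s.f.)

13.036 tonnes


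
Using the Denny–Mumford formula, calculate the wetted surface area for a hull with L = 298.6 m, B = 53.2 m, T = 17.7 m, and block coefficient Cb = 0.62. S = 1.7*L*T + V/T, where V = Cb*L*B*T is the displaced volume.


Formula: S = 1.7*L*T + V/T with V = Cb*L*B*T, i.e. S = L * (1.7*T + Cb*B)
Step 1 — 1.7*T = 1.7 * 17.7 = 30.09 m
Step 2 — Cb*B = 0.62 * 53.2 = 32.984 m
Step 3 — 1.7*T + Cb*B = 30.09 + 32.984 = 63.074 m
Step 4 — S = 298.6 * 63.074 ≈ 18834 m^2 (5 s.f.)

18834 m^2


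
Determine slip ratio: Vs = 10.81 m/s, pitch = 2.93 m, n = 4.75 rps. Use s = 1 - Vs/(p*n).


Formula: s = 1 - Vs / (p * n)
Step 1 — p * n = 2.93 * 4.75 = 13.9175
Step 2 — Vs / (p*n) = 10.81 / 13.9175 = 0.77672 (6 d.p.)
Step 3 — s = 1 - 0.77672 = 0.22328

0.22328


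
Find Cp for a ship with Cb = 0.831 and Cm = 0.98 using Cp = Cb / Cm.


Formula: Cp = Cb / Cm
Substituting: Cp = 0.831 / 0.98
Result: Cp ≈ 0.84796 (5 s.f.)

0.84796


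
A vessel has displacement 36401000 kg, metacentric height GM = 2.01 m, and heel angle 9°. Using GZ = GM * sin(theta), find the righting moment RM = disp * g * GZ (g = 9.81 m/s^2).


Formula: GZ = GM * sin(theta); RM = disp * g * GZ
Step 1 — GZ = 2.01 * sin(9°) = 2.01 * 0.156434 = 0.314432 m
Step 2 — RM = 36401000 * 9.81 * 0.314432 ≈ 112280000 N·m (5 s.f.)

112280000 N·m


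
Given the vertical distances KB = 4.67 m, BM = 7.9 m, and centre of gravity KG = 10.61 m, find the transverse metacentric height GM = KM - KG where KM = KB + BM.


Formula: GM = KB + BM - KG
Step 1 — KM = KB + BM = 4.67 + 7.9 = 12.57 m
Step 2 — GM = KM - KG = 12.57 - 10.61 = 1.96 m

1.96 m


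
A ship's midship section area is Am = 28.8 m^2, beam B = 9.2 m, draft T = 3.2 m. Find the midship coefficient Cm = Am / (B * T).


Formula: Cm = Am / (B * T)
Step 1 — B * T = 9.2 * 3.2 = 29.44 m^2
Step 2 — Cm = 28.8 / 29.44 ≈ 0.97826 (5 s.f.)

0.97826


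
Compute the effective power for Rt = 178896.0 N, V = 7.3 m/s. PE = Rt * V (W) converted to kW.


Formula: PE = Rt * V / 1000 (kW)
Step 1 — PE (W) = 178896.0 * 7.3 = 1305940.8 W
Step 2 — PE (kW) = 1305940.8 / 1000 ≈ 1305.9 kW (5 s.f.)

1305.9 kW


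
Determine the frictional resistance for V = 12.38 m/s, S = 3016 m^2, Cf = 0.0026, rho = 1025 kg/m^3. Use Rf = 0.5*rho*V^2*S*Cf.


Formula: Rf = 0.5 * rho * V^2 * S * Cf
Step 1 — V^2 = 12.38^2 = 153.2644
Step 2 — 0.5 * rho * V^2 = 0.5 * 1025 * 153.2644 = 78548.005
Step 3 — Rf = 78548.005 * 3016 * 0.0026 ≈ 615940 N (5 s.f.)

615940 N


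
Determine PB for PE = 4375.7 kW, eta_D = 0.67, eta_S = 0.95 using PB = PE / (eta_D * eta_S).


Formula: PB = PE / (eta_D * eta_S)
Step 1 — combined efficiency = eta_D * eta_S = 0.67 * 0.95 = 0.6365
Step 2 — PB = 4375.7 / 0.6365 ≈ 6874.6 kW (5 s.f.)

6874.6 kW


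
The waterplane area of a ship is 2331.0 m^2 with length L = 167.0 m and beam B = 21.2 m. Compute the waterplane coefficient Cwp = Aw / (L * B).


Formula: Cwp = Aw / (L * B)
Step 1 — L * B = 167.0 * 21.2 = 3540.4 m^2
Step 2 — Cwp = 2331.0 / 3540.4 ≈ 0.65840 (5 s.f.)

0.65840


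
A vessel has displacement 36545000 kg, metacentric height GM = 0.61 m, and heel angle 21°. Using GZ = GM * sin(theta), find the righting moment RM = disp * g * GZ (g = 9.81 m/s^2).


Formula: GZ = GM * sin(theta); RM = disp * g * GZ
Step 1 — GZ = 0.61 * sin(21°) = 0.61 * 0.358368 = 0.218604 m
Step 2 — RM = 36545000 * 9.81 * 0.218604 ≈ 78371000 N·m (5 s.f.)

78371000 N·m


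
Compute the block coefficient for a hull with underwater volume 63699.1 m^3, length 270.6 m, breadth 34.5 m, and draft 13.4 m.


Formula: Cb = V / (L * B * T)
Step 1 — L * B * T = 270.6 * 34.5 * 13.4 = 125098.38 m^3
Step 2 — Cb = 63699.1 / 125098.38 ≈ 0.50919 (5 s.f.)

0.50919


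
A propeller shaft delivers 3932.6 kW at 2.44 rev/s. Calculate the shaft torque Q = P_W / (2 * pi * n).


Formula: Q = P_W / (2 * pi * n)
Step 1 — P_W = 3932.6 kW * 1000 = 3932600.0 W
Step 2 — 2 * pi * n = 2 * pi * 2.44 = 15.330972
Step 3 — Q = 3932600.0 / 15.330972 ≈ 256510 N·m (5 s.f.)

256510 N·m


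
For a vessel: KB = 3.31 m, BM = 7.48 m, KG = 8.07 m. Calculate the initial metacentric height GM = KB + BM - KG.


Formula: GM = KB + BM - KG
Step 1 — KM = KB + BM = 3.31 + 7.48 = 10.79 m
Step 2 — GM = KM - KG = 10.79 - 8.07 = 2.72 m

2.72 m


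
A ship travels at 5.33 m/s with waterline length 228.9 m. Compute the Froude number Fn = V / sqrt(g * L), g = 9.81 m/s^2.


Formula: Fn = V / sqrt(g * L)
Step 1 — g * L = 9.81 * 228.9 = 2245.509
Step 2 — sqrt(g * L) = sqrt(2245.509) = 47.386802
Step 3 — Fn = 5.33 / 47.386802 ≈ 0.11248 (5 s.f.)

0.11248


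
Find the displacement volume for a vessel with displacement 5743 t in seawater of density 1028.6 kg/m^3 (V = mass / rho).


Formula: V = mass / rho
Step 1 — convert tonnes to kg: 5743 t * 1000 = 5743000 kg
Step 2 — V = 5743000 / 1028.6 ≈ 5583.3 m^3 (5 s.f.)

5583.3 m^3


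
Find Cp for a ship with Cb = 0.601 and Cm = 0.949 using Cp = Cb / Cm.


Formula: Cp = Cb / Cm
Substituting: Cp = 0.601 / 0.949
Result: Cp ≈ 0.63330 (5 s.f.)

0.63330


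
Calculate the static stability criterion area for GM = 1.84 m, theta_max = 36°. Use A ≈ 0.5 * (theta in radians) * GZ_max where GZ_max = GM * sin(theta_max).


Formula: GZ_max = GM * sin(theta); Area = 0.5 * theta_rad * GZ_max
Step 1 — GZ_max = 1.84 * sin(36°) = 1.84 * 0.587785 = 1.081524 m
Step 2 — theta_rad = 36 * pi/180 = 0.628319 rad
Step 3 — Area = 0.5 * 0.628319 * 1.081524 ≈ 0.33977 m·rad (5 s.f.)

0.33977 m·rad


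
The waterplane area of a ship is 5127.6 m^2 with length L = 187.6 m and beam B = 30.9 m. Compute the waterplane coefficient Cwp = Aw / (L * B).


Formula: Cwp = Aw / (L * B)
Step 1 — L * B = 187.6 * 30.9 = 5796.84 m^2
Step 2 — Cwp = 5127.6 / 5796.84 ≈ 0.88455 (5 s.f.)

0.88455


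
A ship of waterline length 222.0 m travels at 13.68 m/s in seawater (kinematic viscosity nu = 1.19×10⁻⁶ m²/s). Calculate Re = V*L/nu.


Formula: Re = V * L / nu
Step 1 — V * L = 13.68 * 222.0 = 3036.96 m^2/s
Step 2 — Re = 3036.96 / 1.19e-6 = 2.55e+09

2.55e+09


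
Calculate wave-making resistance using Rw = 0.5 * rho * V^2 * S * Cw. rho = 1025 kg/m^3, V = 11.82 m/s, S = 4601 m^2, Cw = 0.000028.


Formula: Rw = 0.5 * rho * V^2 * S * Cw
Step 1 — V^2 = 11.82^2 = 139.7124
Step 2 — 0.5 * rho * V^2 = 0.5 * 1025 * 139.7124 = 71602.605
Step 3 — Rw = 71602.605 * 4601 * 0.000028 ≈ 9224.4 N (5 s.f.)

9224.4 N


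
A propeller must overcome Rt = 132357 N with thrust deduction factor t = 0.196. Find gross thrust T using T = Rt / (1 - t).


Formula: T = Rt / (1 - t)
Step 1 — (1 - t) = 1 - 0.196 = 0.804
Step 2 — T = 132357 / 0.804 ≈ 164620 N (5 s.f.)

164620 N


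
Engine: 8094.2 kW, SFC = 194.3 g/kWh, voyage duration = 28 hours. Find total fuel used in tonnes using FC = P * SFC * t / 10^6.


Formula: FC (tonnes) = P * SFC * t / 1,000,000
Step 1 — P * SFC * t = 8094.2 * 194.3 * 28 = 44035685.68 g
Step 2 — FC (tonnes) = 44035685.68 / 1,000,000 ≈ 44.036 tonnes (5 s.f.)

44.036 tonnes


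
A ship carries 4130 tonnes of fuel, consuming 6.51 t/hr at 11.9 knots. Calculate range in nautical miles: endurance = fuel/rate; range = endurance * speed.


Formula: endurance = fuel / rate; range = endurance * speed
Step 1 — endurance = 4130 / 6.51 = 634.4086 hours
Step 2 — range = 634.4086 * 11.9 ≈ 7549.5 nautical miles (5 s.f.)

7549.5 NM


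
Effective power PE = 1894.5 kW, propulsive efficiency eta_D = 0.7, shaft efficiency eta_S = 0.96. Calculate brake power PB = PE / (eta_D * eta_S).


Formula: PB = PE / (eta_D * eta_S)
Step 1 — combined efficiency = eta_D * eta_S = 0.7 * 0.96 = 0.672
Step 2 — PB = 1894.5 / 0.672 ≈ 2819.2 kW (5 s.f.)

2819.2 kW


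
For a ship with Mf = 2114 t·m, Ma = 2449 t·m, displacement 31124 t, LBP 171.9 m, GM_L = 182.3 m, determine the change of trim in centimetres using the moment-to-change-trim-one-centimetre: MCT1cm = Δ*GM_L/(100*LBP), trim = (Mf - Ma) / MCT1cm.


Formula: net trimming moment = Mf - Ma; MCT1cm = Δ*GM_L/(100*LBP); trim = net moment / MCT1cm
Step 1 — net trimming moment = 2114 - 2449 = -335 t·m
Step 2 — MCT1cm = 31124 * 182.3 / (100 * 171.9) = 330.0701 t·m/cm
Step 3 — trim = -335 / 330.0701 ≈ -1.0149 cm (5 s.f.)

-1.0149 cm


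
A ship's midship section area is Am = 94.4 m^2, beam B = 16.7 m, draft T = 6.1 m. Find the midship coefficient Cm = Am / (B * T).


Formula: Cm = Am / (B * T)
Step 1 — B * T = 16.7 * 6.1 = 101.87 m^2
Step 2 — Cm = 94.4 / 101.87 ≈ 0.92667 (5 s.f.)

0.92667


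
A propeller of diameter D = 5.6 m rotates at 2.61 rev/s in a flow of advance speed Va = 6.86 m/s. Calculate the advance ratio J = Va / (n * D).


Formula: J = Va / (n * D)
Step 1 — n * D = 2.61 * 5.6 = 14.616
Step 2 — J = 6.86 / 14.616 ≈ 0.46935 (5 s.f.)

0.46935


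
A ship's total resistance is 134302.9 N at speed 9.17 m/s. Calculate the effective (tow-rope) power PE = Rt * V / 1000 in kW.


Formula: PE = Rt * V / 1000 (kW)
Step 1 — PE (W) = 134302.9 * 9.17 = 1231557.593 W
Step 2 — PE (kW) = 1231557.593 / 1000 ≈ 1231.6 kW (5 s.f.)

1231.6 kW


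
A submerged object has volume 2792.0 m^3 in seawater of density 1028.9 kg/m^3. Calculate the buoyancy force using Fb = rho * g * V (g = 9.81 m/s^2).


Formula: Fb = rho * g * V
Substituting: Fb = 1028.9 * 9.81 * 2792.0
Intermediate: 1028.9 * 9.81 = 10093.509
Result: Fb = 10093.509 * 2792.0 ≈ 28181000 N (5 s.f.)

28181000 N


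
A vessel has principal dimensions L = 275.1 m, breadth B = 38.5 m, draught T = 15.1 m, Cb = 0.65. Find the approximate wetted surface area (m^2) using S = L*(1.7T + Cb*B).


Formula: S = 1.7*L*T + V/T with V = Cb*L*B*T, i.e. S = L * (1.7*T + Cb*B)
Step 1 — 1.7*T = 1.7 * 15.1 = 25.67 m
Step 2 — Cb*B = 0.65 * 38.5 = 25.025 m
Step 3 — 1.7*T + Cb*B = 25.67 + 25.025 = 50.695 m
Step 4 — S = 275.1 * 50.695 ≈ 13946 m^2 (5 s.f.)

13946 m^2


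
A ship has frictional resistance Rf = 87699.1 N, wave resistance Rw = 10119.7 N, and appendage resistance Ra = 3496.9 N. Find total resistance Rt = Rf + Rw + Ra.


Formula: Rt = Rf + Rw + Ra
Substituting: Rt = 87699.1 + 10119.7 + 3496.9
Result: Rt = 101315.7 N

101315.7 N


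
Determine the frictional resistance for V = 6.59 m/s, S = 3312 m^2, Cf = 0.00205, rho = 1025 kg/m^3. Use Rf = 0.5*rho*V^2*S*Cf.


Formula: Rf = 0.5 * rho * V^2 * S * Cf
Step 1 — V^2 = 6.59^2 = 43.4281
Step 2 — 0.5 * rho * V^2 = 0.5 * 1025 * 43.4281 = 22256.90125
Step 3 — Rf = 22256.90125 * 3312 * 0.00205 ≈ 151120 N (5 s.f.)

151120 N


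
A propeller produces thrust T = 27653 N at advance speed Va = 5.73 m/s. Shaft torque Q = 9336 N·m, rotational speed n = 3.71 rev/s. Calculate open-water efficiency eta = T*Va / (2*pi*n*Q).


Formula: eta = T * Va / (2 * pi * n * Q)
Step 1 — numerator = T * Va = 27653 * 5.73 = 158451.69
Step 2 — 2 * pi * n = 2 * pi * 3.71 = 23.310617
Step 3 — denominator = 23.310617 * 9336 = 217627.92
Step 4 — eta = 158451.69 / 217627.92 ≈ 0.72809 (5 s.f.)

0.72809


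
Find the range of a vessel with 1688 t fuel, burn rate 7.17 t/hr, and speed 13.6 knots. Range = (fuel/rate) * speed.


Formula: endurance = fuel / rate; range = endurance * speed
Step 1 — endurance = 1688 / 7.17 = 235.4254 hours
Step 2 — range = 235.4254 * 13.6 ≈ 3201.8 nautical miles (5 s.f.)

3201.8 NM


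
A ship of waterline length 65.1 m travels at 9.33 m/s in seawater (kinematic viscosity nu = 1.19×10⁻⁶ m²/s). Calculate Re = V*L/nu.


Formula: Re = V * L / nu
Step 1 — V * L = 9.33 * 65.1 = 607.383 m^2/s
Step 2 — Re = 607.383 / 1.19e-6 = 5.10e+08

5.10e+08


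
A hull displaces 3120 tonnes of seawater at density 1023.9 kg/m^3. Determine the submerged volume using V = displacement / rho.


Formula: V = mass / rho
Step 1 — convert tonnes to kg: 3120 t * 1000 = 3120000 kg
Step 2 — V = 3120000 / 1023.9 ≈ 3047.2 m^3 (5 s.f.)

3047.2 m^3


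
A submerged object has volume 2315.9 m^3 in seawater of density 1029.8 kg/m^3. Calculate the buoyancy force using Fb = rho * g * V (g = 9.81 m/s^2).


Formula: Fb = rho * g * V
Substituting: Fb = 1029.8 * 9.81 * 2315.9
Intermediate: 1029.8 * 9.81 = 10102.338
Result: Fb = 10102.338 * 2315.9 ≈ 23396000 N (5 s.f.)

23396000 N


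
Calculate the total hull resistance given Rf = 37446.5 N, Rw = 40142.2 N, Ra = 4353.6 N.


Formula: Rt = Rf + Rw + Ra
Substituting: Rt = 37446.5 + 40142.2 + 4353.6
Result: Rt = 81942.3 N

81942.3 N


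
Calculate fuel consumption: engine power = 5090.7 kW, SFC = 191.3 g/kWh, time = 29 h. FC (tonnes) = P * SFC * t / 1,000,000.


Formula: FC (tonnes) = P * SFC * t / 1,000,000
Step 1 — P * SFC * t = 5090.7 * 191.3 * 29 = 28241676.39 g
Step 2 — FC (tonnes) = 28241676.39 / 1,000,000 ≈ 28.242 tonnes (5 s.f.)

28.242 tonnes


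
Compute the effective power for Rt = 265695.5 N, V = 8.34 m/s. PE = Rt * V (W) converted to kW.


Formula: PE = Rt * V / 1000 (kW)
Step 1 — PE (W) = 265695.5 * 8.34 = 2215900.47 W
Step 2 — PE (kW) = 2215900.47 / 1000 ≈ 2215.9 kW (5 s.f.)

2215.9 kW


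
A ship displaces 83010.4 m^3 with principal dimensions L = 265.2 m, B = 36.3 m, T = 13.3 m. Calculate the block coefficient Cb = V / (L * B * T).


Formula: Cb = V / (L * B * T)
Step 1 — L * B * T = 265.2 * 36.3 * 13.3 = 128035.908 m^3
Step 2 — Cb = 83010.4 / 128035.908 ≈ 0.64834 (5 s.f.)

0.64834


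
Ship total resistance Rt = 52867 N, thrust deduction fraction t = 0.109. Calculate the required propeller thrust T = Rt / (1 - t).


Formula: T = Rt / (1 - t)
Step 1 — (1 - t) = 1 - 0.109 = 0.891
Step 2 — T = 52867 / 0.891 ≈ 59334 N (5 s.f.)

59334 N


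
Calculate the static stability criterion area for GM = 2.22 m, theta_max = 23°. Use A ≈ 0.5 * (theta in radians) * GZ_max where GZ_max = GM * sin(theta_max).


Formula: GZ_max = GM * sin(theta); Area = 0.5 * theta_rad * GZ_max
Step 1 — GZ_max = 2.22 * sin(23°) = 2.22 * 0.390731 = 0.867423 m
Step 2 — theta_rad = 23 * pi/180 = 0.401426 rad
Step 3 — Area = 0.5 * 0.401426 * 0.867423 ≈ 0.17410 m·rad (5 s.f.)

0.17410 m·rad


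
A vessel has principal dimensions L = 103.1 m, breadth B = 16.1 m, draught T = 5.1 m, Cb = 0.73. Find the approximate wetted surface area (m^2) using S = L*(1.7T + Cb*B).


Formula: S = 1.7*L*T + V/T with V = Cb*L*B*T, i.e. S = L * (1.7*T + Cb*B)
Step 1 — 1.7*T = 1.7 * 5.1 = 8.67 m
Step 2 — Cb*B = 0.73 * 16.1 = 11.753 m
Step 3 — 1.7*T + Cb*B = 8.67 + 11.753 = 20.423 m
Step 4 — S = 103.1 * 20.423 ≈ 2105.6 m^2 (5 s.f.)

2105.6 m^2


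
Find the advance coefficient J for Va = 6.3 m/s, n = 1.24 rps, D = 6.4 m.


Formula: J = Va / (n * D)
Step 1 — n * D = 1.24 * 6.4 = 7.936
Step 2 — J = 6.3 / 7.936 ≈ 0.79385 (5 s.f.)

0.79385


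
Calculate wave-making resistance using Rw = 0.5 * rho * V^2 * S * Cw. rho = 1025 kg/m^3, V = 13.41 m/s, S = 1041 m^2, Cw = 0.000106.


Formula: Rw = 0.5 * rho * V^2 * S * Cw
Step 1 — V^2 = 13.41^2 = 179.8281
Step 2 — 0.5 * rho * V^2 = 0.5 * 1025 * 179.8281 = 92161.90125
Step 3 — Rw = 92161.90125 * 1041 * 0.000106 ≈ 10170 N (5 s.f.)

10170 N


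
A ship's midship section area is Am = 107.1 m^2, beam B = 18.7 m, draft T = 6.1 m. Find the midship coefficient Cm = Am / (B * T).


Formula: Cm = Am / (B * T)
Step 1 — B * T = 18.7 * 6.1 = 114.07 m^2
Step 2 — Cm = 107.1 / 114.07 ≈ 0.93890 (5 s.f.)

0.93890


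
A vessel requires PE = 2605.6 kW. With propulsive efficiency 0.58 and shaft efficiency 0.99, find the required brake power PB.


Formula: PB = PE / (eta_D * eta_S)
Step 1 — combined efficiency = eta_D * eta_S = 0.58 * 0.99 = 0.5742
Step 2 — PB = 2605.6 / 0.5742 ≈ 4537.8 kW (5 s.f.)

4537.8 kW


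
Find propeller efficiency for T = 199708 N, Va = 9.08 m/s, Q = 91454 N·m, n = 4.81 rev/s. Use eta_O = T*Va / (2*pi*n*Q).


Formula: eta = T * Va / (2 * pi * n * Q)
Step 1 — numerator = T * Va = 199708 * 9.08 = 1813348.64
Step 2 — 2 * pi * n = 2 * pi * 4.81 = 30.222121
Step 3 — denominator = 30.222121 * 91454 = 2763933.85
Step 4 — eta = 1813348.64 / 2763933.85 ≈ 0.65608 (5 s.f.)

0.65608


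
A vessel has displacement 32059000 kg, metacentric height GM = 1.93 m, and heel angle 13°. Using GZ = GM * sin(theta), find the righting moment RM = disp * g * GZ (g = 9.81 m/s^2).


Formula: GZ = GM * sin(theta); RM = disp * g * GZ
Step 1 — GZ = 1.93 * sin(13°) = 1.93 * 0.224951 = 0.434155 m
Step 2 — RM = 32059000 * 9.81 * 0.434155 ≈ 136540000 N·m (5 s.f.)

136540000 N·m


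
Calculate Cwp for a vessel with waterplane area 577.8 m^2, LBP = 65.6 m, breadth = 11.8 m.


Formula: Cwp = Aw / (L * B)
Step 1 — L * B = 65.6 * 11.8 = 774.08 m^2
Step 2 — Cwp = 577.8 / 774.08 ≈ 0.74643 (5 s.f.)

0.74643


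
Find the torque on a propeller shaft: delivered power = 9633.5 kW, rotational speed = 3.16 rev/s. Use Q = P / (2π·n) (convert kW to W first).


Formula: Q = P_W / (2 * pi * n)
Step 1 — P_W = 9633.5 kW * 1000 = 9633500.0 W
Step 2 — 2 * pi * n = 2 * pi * 3.16 = 19.854866
Step 3 — Q = 9633500.0 / 19.854866 ≈ 485200 N·m (5 s.f.)

485200 N·m


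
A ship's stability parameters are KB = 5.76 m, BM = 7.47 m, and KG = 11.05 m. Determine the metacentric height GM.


Formula: GM = KB + BM - KG
Step 1 — KM = KB + BM = 5.76 + 7.47 = 13.23 m
Step 2 — GM = KM - KG = 13.23 - 11.05 = 2.18 m

2.18 m


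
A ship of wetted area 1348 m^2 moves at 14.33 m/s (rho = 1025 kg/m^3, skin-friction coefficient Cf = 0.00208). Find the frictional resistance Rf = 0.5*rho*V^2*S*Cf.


Formula: Rf = 0.5 * rho * V^2 * S * Cf
Step 1 — V^2 = 14.33^2 = 205.3489
Step 2 — 0.5 * rho * V^2 = 0.5 * 1025 * 205.3489 = 105241.31125
Step 3 — Rf = 105241.31125 * 1348 * 0.00208 ≈ 295080 N (5 s.f.)

295080 N


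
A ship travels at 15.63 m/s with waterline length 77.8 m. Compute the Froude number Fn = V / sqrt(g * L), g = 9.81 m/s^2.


Formula: Fn = V / sqrt(g * L)
Step 1 — g * L = 9.81 * 77.8 = 763.218
Step 2 — sqrt(g * L) = sqrt(763.218) = 27.6264
Step 3 — Fn = 15.63 / 27.6264 ≈ 0.56576 (5 s.f.)

0.56576


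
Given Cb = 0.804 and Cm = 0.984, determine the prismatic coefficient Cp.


Formula: Cp = Cb / Cm
Substituting: Cp = 0.804 / 0.984
Result: Cp ≈ 0.81707 (5 s.f.)

0.81707


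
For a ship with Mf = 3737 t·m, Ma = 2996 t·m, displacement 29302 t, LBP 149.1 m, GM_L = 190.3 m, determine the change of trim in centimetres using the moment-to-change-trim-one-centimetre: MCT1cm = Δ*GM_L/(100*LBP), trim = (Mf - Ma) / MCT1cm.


Formula: net trimming moment = Mf - Ma; MCT1cm = Δ*GM_L/(100*LBP); trim = net moment / MCT1cm
Step 1 — net trimming moment = 3737 - 2996 = 741 t·m
Step 2 — MCT1cm = 29302 * 190.3 / (100 * 149.1) = 373.9886 t·m/cm
Step 3 — trim = 741 / 373.9886 ≈ 1.9813 cm (5 s.f.)

1.9813 cm


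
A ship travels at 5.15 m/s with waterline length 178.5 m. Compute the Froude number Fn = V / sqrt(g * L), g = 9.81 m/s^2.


Formula: Fn = V / sqrt(g * L)
Step 1 — g * L = 9.81 * 178.5 = 1751.085
Step 2 — sqrt(g * L) = sqrt(1751.085) = 41.845968
Step 3 — Fn = 5.15 / 41.845968 ≈ 0.12307 (5 s.f.)

0.12307


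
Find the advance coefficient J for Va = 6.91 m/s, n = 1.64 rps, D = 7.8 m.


Formula: J = Va / (n * D)
Step 1 — n * D = 1.64 * 7.8 = 12.792
Step 2 — J = 6.91 / 12.792 ≈ 0.54018 (5 s.f.)

0.54018


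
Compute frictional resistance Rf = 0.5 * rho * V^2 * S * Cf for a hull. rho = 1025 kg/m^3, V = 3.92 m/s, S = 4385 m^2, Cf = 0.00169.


Formula: Rf = 0.5 * rho * V^2 * S * Cf
Step 1 — V^2 = 3.92^2 = 15.3664
Step 2 — 0.5 * rho * V^2 = 0.5 * 1025 * 15.3664 = 7875.28
Step 3 — Rf = 7875.28 * 4385 * 0.00169 ≈ 58361 N (5 s.f.)

58361 N


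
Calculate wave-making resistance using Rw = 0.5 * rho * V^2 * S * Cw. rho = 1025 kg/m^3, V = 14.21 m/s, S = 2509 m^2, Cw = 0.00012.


Formula: Rw = 0.5 * rho * V^2 * S * Cw
Step 1 — V^2 = 14.21^2 = 201.9241
Step 2 — 0.5 * rho * V^2 = 0.5 * 1025 * 201.9241 = 103486.10125
Step 3 — Rw = 103486.10125 * 2509 * 0.00012 ≈ 31158 N (5 s.f.)

31158 N


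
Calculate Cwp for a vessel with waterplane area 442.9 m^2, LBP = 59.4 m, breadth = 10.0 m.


Formula: Cwp = Aw / (L * B)
Step 1 — L * B = 59.4 * 10.0 = 594.0 m^2
Step 2 — Cwp = 442.9 / 594.0 ≈ 0.74562 (5 s.f.)

0.74562


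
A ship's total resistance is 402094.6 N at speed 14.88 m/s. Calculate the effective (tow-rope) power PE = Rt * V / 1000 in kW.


Formula: PE = Rt * V / 1000 (kW)
Step 1 — PE (W) = 402094.6 * 14.88 = 5983167.648 W
Step 2 — PE (kW) = 5983167.648 / 1000 ≈ 5983.2 kW (5 s.f.)

5983.2 kW


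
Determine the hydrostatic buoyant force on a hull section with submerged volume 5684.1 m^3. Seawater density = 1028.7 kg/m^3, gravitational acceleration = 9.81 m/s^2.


Formula: Fb = rho * g * V
Substituting: Fb = 1028.7 * 9.81 * 5684.1
Intermediate: 1028.7 * 9.81 = 10091.547
Result: Fb = 10091.547 * 5684.1 ≈ 57361000 N (5 s.f.)

57361000 N


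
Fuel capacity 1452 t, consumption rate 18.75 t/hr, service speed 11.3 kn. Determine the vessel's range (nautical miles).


Formula: endurance = fuel / rate; range = endurance * speed
Step 1 — endurance = 1452 / 18.75 = 77.44 hours
Step 2 — range = 77.44 * 11.3 ≈ 875.07 nautical miles (5 s.f.)

875.07 NM


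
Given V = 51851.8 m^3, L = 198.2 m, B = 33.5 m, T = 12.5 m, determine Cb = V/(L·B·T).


Formula: Cb = V / (L * B * T)
Step 1 — L * B * T = 198.2 * 33.5 * 12.5 = 82996.25 m^3
Step 2 — Cb = 51851.8 / 82996.25 ≈ 0.62475 (5 s.f.)

0.62475


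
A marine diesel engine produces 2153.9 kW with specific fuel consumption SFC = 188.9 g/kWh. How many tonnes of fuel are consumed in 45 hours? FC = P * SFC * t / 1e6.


Formula: FC (tonnes) = P * SFC * t / 1,000,000
Step 1 — P * SFC * t = 2153.9 * 188.9 * 45 = 18309226.95 g
Step 2 — FC (tonnes) = 18309226.95 / 1,000,000 ≈ 18.309 tonnes (5 s.f.)

18.309 tonnes


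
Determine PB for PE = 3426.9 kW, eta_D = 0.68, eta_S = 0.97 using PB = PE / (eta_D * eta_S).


Formula: PB = PE / (eta_D * eta_S)
Step 1 — combined efficiency = eta_D * eta_S = 0.68 * 0.97 = 0.6596
Step 2 — PB = 3426.9 / 0.6596 ≈ 5195.4 kW (5 s.f.)

5195.4 kW


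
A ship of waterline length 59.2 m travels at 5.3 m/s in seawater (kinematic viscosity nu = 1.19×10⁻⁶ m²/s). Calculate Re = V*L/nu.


Formula: Re = V * L / nu
Step 1 — V * L = 5.3 * 59.2 = 313.76 m^2/s
Step 2 — Re = 313.76 / 1.19e-6 = 2.64e+08

2.64e+08


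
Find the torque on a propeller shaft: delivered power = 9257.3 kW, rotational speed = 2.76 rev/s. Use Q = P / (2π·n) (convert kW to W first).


Formula: Q = P_W / (2 * pi * n)
Step 1 — P_W = 9257.3 kW * 1000 = 9257300.0 W
Step 2 — 2 * pi * n = 2 * pi * 2.76 = 17.341591
Step 3 — Q = 9257300.0 / 17.341591 ≈ 533820 N·m (5 s.f.)

533820 N·m


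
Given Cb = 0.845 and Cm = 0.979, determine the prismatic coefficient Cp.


Formula: Cp = Cb / Cm
Substituting: Cp = 0.845 / 0.979
Result: Cp ≈ 0.86313 (5 s.f.)

0.86313


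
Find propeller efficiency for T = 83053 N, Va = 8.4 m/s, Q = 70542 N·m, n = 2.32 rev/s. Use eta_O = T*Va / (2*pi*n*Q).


Formula: eta = T * Va / (2 * pi * n * Q)
Step 1 — numerator = T * Va = 83053 * 8.4 = 697645.2
Step 2 — 2 * pi * n = 2 * pi * 2.32 = 14.57699
Step 3 — denominator = 14.57699 * 70542 = 1028290.03
Step 4 — eta = 697645.2 / 1028290.03 ≈ 0.67845 (5 s.f.)

0.67845


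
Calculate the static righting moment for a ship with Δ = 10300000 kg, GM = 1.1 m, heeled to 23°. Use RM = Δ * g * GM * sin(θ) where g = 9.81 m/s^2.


Formula: GZ = GM * sin(theta); RM = disp * g * GZ
Step 1 — GZ = 1.1 * sin(23°) = 1.1 * 0.390731 = 0.429804 m
Step 2 — RM = 10300000 * 9.81 * 0.429804 ≈ 43429000 N·m (5 s.f.)

43429000 N·m


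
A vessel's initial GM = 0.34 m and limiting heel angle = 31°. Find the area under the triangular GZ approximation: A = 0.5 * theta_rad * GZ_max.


Formula: GZ_max = GM * sin(theta); Area = 0.5 * theta_rad * GZ_max
Step 1 — GZ_max = 0.34 * sin(31°) = 0.34 * 0.515038 = 0.175113 m
Step 2 — theta_rad = 31 * pi/180 = 0.541052 rad
Step 3 — Area = 0.5 * 0.541052 * 0.175113 ≈ 0.047373 m·rad (5 s.f.)

0.047373 m·rad


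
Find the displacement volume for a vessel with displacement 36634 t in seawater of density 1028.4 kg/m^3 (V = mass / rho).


Formula: V = mass / rho
Step 1 — convert tonnes to kg: 36634 t * 1000 = 36634000 kg
Step 2 — V = 36634000 / 1028.4 ≈ 35622 m^3 (5 s.f.)

35622 m^3


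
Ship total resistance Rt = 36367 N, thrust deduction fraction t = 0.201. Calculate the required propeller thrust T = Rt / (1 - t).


Formula: T = Rt / (1 - t)
Step 1 — (1 - t) = 1 - 0.201 = 0.799
Step 2 — T = 36367 / 0.799 ≈ 45516 N (5 s.f.)

45516 N
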